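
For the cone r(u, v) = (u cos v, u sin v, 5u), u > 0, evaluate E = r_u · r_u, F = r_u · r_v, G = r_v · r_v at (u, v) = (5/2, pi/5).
E = 26;  F = 0;  G = 25/4

Partials: r_u = (cos(v), sin(v), 5), r_v = (-u*sin(v), u*cos(v), 0). As functions of (u, v):
  E = r_u · r_u = 26,
  F = r_u · r_v = 0,
  G = r_v · r_v = u^2.
Evaluating at (u, v) = (5/2, pi/5): E = 26, F = 0, G = 25/4.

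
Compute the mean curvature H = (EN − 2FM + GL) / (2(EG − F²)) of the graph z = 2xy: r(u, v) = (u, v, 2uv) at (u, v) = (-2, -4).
H = -64/729

With E = 4*v^2 + 1, F = 4*u*v, G = 4*u^2 + 1, L = 0, M = 2/sqrt(4*u^2 + 4*v^2 + 1), N = 0, assemble
  H = (EN − 2FM + GL) / (2(EG − F²)) = -8*u*v/(4*u^2 + 4*v^2 + 1)^(3/2).
At (u, v) = (-2, -4): H = -64/729.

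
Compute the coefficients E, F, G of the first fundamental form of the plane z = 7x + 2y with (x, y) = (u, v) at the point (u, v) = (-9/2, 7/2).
E = 50;  F = 14;  G = 5

Partials: r_u = (1, 0, 7), r_v = (0, 1, 2). As functions of (u, v):
  E = r_u · r_u = 50,
  F = r_u · r_v = 14,
  G = r_v · r_v = 5.
Evaluating at (u, v) = (-9/2, 7/2): E = 50, F = 14, G = 5.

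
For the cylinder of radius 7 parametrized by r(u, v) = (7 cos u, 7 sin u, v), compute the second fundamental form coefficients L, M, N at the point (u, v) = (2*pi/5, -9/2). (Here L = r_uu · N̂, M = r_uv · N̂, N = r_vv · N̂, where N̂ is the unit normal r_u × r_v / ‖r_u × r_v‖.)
L = -7;  M = 0;  N = 0

Compute the unit normal N̂(u, v) = (cos(u), sin(u), 0), and the second partials r_uu, r_uv, r_vv. Take dot products:
  L(u, v) = r_uu · N̂ = -7,
  M(u, v) = r_uv · N̂ = 0,
  N(u, v) = r_vv · N̂ = 0.
Evaluating at (u, v) = (2*pi/5, -9/2):
  L = -7, M = 0, N = 0.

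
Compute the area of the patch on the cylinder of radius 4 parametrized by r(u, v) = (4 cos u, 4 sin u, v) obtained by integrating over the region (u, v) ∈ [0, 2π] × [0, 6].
Area = 48*pi

Area = ∫∫ √(EG − F²) du dv with √(EG − F²) = 4. Integrating over [0, 2π] × [0, 6] gives 48*pi.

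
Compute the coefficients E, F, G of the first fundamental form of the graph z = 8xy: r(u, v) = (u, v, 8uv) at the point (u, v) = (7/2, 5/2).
E = 401;  F = 560;  G = 785

Partials: r_u = (1, 0, 8*v), r_v = (0, 1, 8*u). As functions of (u, v):
  E = r_u · r_u = 64*v^2 + 1,
  F = r_u · r_v = 64*u*v,
  G = r_v · r_v = 64*u^2 + 1.
Evaluating at (u, v) = (7/2, 5/2): E = 401, F = 560, G = 785.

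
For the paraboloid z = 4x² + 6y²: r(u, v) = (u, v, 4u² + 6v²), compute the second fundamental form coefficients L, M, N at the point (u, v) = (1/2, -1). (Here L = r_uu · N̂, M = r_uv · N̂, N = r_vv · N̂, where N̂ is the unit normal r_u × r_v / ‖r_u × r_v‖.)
L = 8*sqrt(161)/161;  M = 0;  N = 12*sqrt(161)/161

Compute the unit normal N̂(u, v) = (-8*u/sqrt(64*u^2 + 144*v^2 + 1), -12*v/sqrt(64*u^2 + 144*v^2 + 1), 1/sqrt(64*u^2 + 144*v^2 + 1)), and the second partials r_uu, r_uv, r_vv. Take dot products:
  L(u, v) = r_uu · N̂ = 8/sqrt(64*u^2 + 144*v^2 + 1),
  M(u, v) = r_uv · N̂ = 0,
  N(u, v) = r_vv · N̂ = 12/sqrt(64*u^2 + 144*v^2 + 1).
Evaluating at (u, v) = (1/2, -1):
  L = 8*sqrt(161)/161, M = 0, N = 12*sqrt(161)/161.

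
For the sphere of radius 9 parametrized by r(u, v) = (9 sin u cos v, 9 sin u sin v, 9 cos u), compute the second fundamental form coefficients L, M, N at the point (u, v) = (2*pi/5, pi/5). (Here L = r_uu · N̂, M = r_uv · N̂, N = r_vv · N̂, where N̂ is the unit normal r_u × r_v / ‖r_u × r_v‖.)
L = -9;  M = 0;  N = -45/8 - 9*sqrt(5)/8

Compute the unit normal N̂(u, v) = (sin(u)^2*cos(v)/Abs(sin(u)), sin(u)^2*sin(v)/Abs(sin(u)), sin(2*u)/(2*Abs(sin(u)))), and the second partials r_uu, r_uv, r_vv. Take dot products:
  L(u, v) = r_uu · N̂ = -9*sin(u)/Abs(sin(u)),
  M(u, v) = r_uv · N̂ = 0,
  N(u, v) = r_vv · N̂ = -9*sin(u)^3/Abs(sin(u)).
Evaluating at (u, v) = (2*pi/5, pi/5):
  L = -9, M = 0, N = -45/8 - 9*sqrt(5)/8.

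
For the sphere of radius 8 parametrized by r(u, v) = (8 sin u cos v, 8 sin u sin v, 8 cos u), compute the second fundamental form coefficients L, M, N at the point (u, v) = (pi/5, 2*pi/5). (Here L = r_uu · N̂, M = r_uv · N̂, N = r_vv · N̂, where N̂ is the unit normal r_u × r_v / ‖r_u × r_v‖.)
L = -8;  M = 0;  N = -5 + sqrt(5)

Compute the unit normal N̂(u, v) = (sin(u)^2*cos(v)/Abs(sin(u)), sin(u)^2*sin(v)/Abs(sin(u)), sin(2*u)/(2*Abs(sin(u)))), and the second partials r_uu, r_uv, r_vv. Take dot products:
  L(u, v) = r_uu · N̂ = -8*sin(u)/Abs(sin(u)),
  M(u, v) = r_uv · N̂ = 0,
  N(u, v) = r_vv · N̂ = -8*sin(u)^3/Abs(sin(u)).
Evaluating at (u, v) = (pi/5, 2*pi/5):
  L = -8, M = 0, N = -5 + sqrt(5).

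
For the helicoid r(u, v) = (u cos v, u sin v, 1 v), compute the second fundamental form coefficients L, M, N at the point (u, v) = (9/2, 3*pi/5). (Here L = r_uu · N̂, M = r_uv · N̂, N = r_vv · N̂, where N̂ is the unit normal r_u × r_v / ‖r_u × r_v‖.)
L = 0;  M = -2*sqrt(85)/85;  N = 0

Compute the unit normal N̂(u, v) = (sin(v)/sqrt(u^2 + 1), -cos(v)/sqrt(u^2 + 1), u/sqrt(u^2 + 1)), and the second partials r_uu, r_uv, r_vv. Take dot products:
  L(u, v) = r_uu · N̂ = 0,
  M(u, v) = r_uv · N̂ = -1/sqrt(u^2 + 1),
  N(u, v) = r_vv · N̂ = 0.
Evaluating at (u, v) = (9/2, 3*pi/5):
  L = 0, M = -2*sqrt(85)/85, N = 0.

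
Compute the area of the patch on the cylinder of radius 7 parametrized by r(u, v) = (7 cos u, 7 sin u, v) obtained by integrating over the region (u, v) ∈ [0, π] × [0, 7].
Area = 49*pi

Area = ∫∫ √(EG − F²) du dv with √(EG − F²) = 7. Integrating over [0, π] × [0, 7] gives 49*pi.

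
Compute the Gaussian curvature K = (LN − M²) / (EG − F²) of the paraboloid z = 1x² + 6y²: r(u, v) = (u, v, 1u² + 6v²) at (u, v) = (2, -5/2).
K = 24/840889

Coefficients of the first fundamental form: E = 4*u^2 + 1, F = 24*u*v, G = 144*v^2 + 1.
Coefficients of the second fundamental form: L = 2/sqrt(4*u^2 + 144*v^2 + 1), M = 0, N = 12/sqrt(4*u^2 + 144*v^2 + 1).
Assemble K = (LN − M²)/(EG − F²) = 24/(16*u^4 + 1152*u^2*v^2 + 8*u^2 + 20736*v^4 + 288*v^2 + 1). At (u, v) = (2, -5/2): K = 24/840889.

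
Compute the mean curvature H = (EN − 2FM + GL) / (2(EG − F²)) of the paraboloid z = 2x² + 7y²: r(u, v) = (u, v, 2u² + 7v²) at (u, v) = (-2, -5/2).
H = 323*sqrt(1290)/184900

With E = 16*u^2 + 1, F = 56*u*v, G = 196*v^2 + 1, L = 4/sqrt(16*u^2 + 196*v^2 + 1), M = 0, N = 14/sqrt(16*u^2 + 196*v^2 + 1), assemble
  H = (EN − 2FM + GL) / (2(EG − F²)) = (112*u^2 + 392*v^2 + 9)/(16*u^2 + 196*v^2 + 1)^(3/2).
At (u, v) = (-2, -5/2): H = 323*sqrt(1290)/184900.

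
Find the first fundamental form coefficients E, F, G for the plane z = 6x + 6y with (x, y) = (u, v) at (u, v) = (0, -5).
E = 37;  F = 36;  G = 37

Partials: r_u = (1, 0, 6), r_v = (0, 1, 6). As functions of (u, v):
  E = r_u · r_u = 37,
  F = r_u · r_v = 36,
  G = r_v · r_v = 37.
Evaluating at (u, v) = (0, -5): E = 37, F = 36, G = 37.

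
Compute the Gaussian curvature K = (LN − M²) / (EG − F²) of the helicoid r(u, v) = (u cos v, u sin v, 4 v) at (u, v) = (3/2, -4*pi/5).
K = -256/5329

Coefficients of the first fundamental form: E = 1, F = 0, G = u^2 + 16.
Coefficients of the second fundamental form: L = 0, M = -4/sqrt(u^2 + 16), N = 0.
Assemble K = (LN − M²)/(EG − F²) = -16/(u^2 + 16)^2. At (u, v) = (3/2, -4*pi/5): K = -256/5329.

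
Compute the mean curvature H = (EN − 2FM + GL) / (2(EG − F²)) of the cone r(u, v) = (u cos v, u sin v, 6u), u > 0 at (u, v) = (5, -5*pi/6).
H = 3*sqrt(37)/185

With E = 37, F = 0, G = u^2, L = 0, M = 0, N = 6*sqrt(37)*u^2/(37*Abs(u)), assemble
  H = (EN − 2FM + GL) / (2(EG − F²)) = 3*sqrt(37)/(37*Abs(u)).
At (u, v) = (5, -5*pi/6): H = 3*sqrt(37)/185.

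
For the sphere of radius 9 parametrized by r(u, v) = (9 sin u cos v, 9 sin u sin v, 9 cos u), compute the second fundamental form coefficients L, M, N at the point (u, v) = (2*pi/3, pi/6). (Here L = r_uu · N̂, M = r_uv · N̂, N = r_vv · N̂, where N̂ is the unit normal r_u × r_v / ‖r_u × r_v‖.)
L = -9;  M = 0;  N = -27/4

Compute the unit normal N̂(u, v) = (sin(u)^2*cos(v)/Abs(sin(u)), sin(u)^2*sin(v)/Abs(sin(u)), sin(2*u)/(2*Abs(sin(u)))), and the second partials r_uu, r_uv, r_vv. Take dot products:
  L(u, v) = r_uu · N̂ = -9*sin(u)/Abs(sin(u)),
  M(u, v) = r_uv · N̂ = 0,
  N(u, v) = r_vv · N̂ = -9*sin(u)^3/Abs(sin(u)).
Evaluating at (u, v) = (2*pi/3, pi/6):
  L = -9, M = 0, N = -27/4.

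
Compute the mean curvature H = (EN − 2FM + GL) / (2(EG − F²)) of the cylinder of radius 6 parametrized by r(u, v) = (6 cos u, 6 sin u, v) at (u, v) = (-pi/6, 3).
H = -1/12

With E = 36, F = 0, G = 1, L = -6, M = 0, N = 0, assemble
  H = (EN − 2FM + GL) / (2(EG − F²)) = -1/12.
At (u, v) = (-pi/6, 3): H = -1/12.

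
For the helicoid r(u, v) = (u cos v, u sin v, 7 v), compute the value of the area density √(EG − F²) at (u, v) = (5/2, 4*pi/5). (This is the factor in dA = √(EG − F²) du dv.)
√(EG − F²)|_{(5/2, 4*pi/5)} = sqrt(221)/2

E = 1, F = 0, G = u^2 + 49, so EG − F² = u^2 + 49. Taking the positive square root: √(EG − F²) = sqrt(u^2 + 49). At (u, v) = (5/2, 4*pi/5): sqrt(221)/2.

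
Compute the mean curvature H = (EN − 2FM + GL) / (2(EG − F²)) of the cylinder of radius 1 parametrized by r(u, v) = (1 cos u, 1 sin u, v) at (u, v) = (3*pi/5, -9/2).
H = -1/2

With E = 1, F = 0, G = 1, L = -1, M = 0, N = 0, assemble
  H = (EN − 2FM + GL) / (2(EG − F²)) = -1/2.
At (u, v) = (3*pi/5, -9/2): H = -1/2.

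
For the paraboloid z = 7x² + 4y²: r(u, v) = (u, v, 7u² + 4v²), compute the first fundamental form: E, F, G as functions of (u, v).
E = 196*u^2 + 1;  F = 112*u*v;  G = 64*v^2 + 1

Compute partials: r_u = (1, 0, 14*u), r_v = (0, 1, 8*v). Then
  E = r_u · r_u = 196*u^2 + 1,
  F = r_u · r_v = 112*u*v,
  G = r_v · r_v = 64*v^2 + 1.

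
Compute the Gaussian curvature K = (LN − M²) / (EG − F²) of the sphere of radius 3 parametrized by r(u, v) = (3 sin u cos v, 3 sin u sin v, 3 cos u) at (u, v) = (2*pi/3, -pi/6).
K = 1/9

Coefficients of the first fundamental form: E = 9, F = 0, G = 9*sin(u)^2.
Coefficients of the second fundamental form: L = -3*sin(u)/Abs(sin(u)), M = 0, N = -3*sin(u)^3/Abs(sin(u)).
Assemble K = (LN − M²)/(EG − F²) = 1/9. At (u, v) = (2*pi/3, -pi/6): K = 1/9.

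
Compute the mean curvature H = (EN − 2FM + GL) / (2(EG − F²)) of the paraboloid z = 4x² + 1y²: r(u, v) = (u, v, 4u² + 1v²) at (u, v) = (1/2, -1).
H = 37*sqrt(21)/441

With E = 64*u^2 + 1, F = 16*u*v, G = 4*v^2 + 1, L = 8/sqrt(64*u^2 + 4*v^2 + 1), M = 0, N = 2/sqrt(64*u^2 + 4*v^2 + 1), assemble
  H = (EN − 2FM + GL) / (2(EG − F²)) = (64*u^2 + 16*v^2 + 5)/(64*u^2 + 4*v^2 + 1)^(3/2).
At (u, v) = (1/2, -1): H = 37*sqrt(21)/441.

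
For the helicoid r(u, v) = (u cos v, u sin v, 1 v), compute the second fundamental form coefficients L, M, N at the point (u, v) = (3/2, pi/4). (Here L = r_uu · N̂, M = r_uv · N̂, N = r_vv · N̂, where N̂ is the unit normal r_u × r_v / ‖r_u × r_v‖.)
L = 0;  M = -2*sqrt(13)/13;  N = 0

Compute the unit normal N̂(u, v) = (sin(v)/sqrt(u^2 + 1), -cos(v)/sqrt(u^2 + 1), u/sqrt(u^2 + 1)), and the second partials r_uu, r_uv, r_vv. Take dot products:
  L(u, v) = r_uu · N̂ = 0,
  M(u, v) = r_uv · N̂ = -1/sqrt(u^2 + 1),
  N(u, v) = r_vv · N̂ = 0.
Evaluating at (u, v) = (3/2, pi/4):
  L = 0, M = -2*sqrt(13)/13, N = 0.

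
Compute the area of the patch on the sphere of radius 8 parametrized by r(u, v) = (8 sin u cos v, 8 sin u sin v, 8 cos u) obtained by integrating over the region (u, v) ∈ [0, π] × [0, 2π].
Area = 256*pi

Area = ∫∫ √(EG − F²) du dv with √(EG − F²) = 64*Abs(sin(u)). Integrating over [0, π] × [0, 2π] gives 256*pi.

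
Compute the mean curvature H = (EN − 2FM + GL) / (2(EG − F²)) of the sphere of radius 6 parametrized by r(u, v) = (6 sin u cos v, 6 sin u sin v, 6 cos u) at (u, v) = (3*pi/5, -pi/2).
H = -1/6

With E = 36, F = 0, G = 36*sin(u)^2, L = -6*sin(u)/Abs(sin(u)), M = 0, N = -6*sin(u)^3/Abs(sin(u)), assemble
  H = (EN − 2FM + GL) / (2(EG − F²)) = -sin(u)/(6*Abs(sin(u))).
At (u, v) = (3*pi/5, -pi/2): H = -1/6.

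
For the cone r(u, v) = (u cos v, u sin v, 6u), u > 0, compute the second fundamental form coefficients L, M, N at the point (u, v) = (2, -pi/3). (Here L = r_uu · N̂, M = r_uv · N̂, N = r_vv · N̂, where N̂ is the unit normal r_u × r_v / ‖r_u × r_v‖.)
L = 0;  M = 0;  N = 12*sqrt(37)/37

Compute the unit normal N̂(u, v) = (-6*sqrt(37)*u*cos(v)/(37*Abs(u)), -6*sqrt(37)*u*sin(v)/(37*Abs(u)), sqrt(37)*u/(37*Abs(u))), and the second partials r_uu, r_uv, r_vv. Take dot products:
  L(u, v) = r_uu · N̂ = 0,
  M(u, v) = r_uv · N̂ = 0,
  N(u, v) = r_vv · N̂ = 6*sqrt(37)*u^2/(37*Abs(u)).
Evaluating at (u, v) = (2, -pi/3):
  L = 0, M = 0, N = 12*sqrt(37)/37.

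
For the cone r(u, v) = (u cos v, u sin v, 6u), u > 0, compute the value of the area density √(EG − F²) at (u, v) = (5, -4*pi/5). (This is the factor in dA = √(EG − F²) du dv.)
√(EG − F²)|_{(5, -4*pi/5)} = 5*sqrt(37)

E = 37, F = 0, G = u^2, so EG − F² = 37*u^2. Taking the positive square root: √(EG − F²) = sqrt(37)*Abs(u). At (u, v) = (5, -4*pi/5): 5*sqrt(37).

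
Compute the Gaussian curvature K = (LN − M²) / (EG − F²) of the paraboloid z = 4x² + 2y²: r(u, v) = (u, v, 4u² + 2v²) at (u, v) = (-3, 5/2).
K = 32/458329

Coefficients of the first fundamental form: E = 64*u^2 + 1, F = 32*u*v, G = 16*v^2 + 1.
Coefficients of the second fundamental form: L = 8/sqrt(64*u^2 + 16*v^2 + 1), M = 0, N = 4/sqrt(64*u^2 + 16*v^2 + 1).
Assemble K = (LN − M²)/(EG − F²) = 32/(4096*u^4 + 2048*u^2*v^2 + 128*u^2 + 256*v^4 + 32*v^2 + 1). At (u, v) = (-3, 5/2): K = 32/458329.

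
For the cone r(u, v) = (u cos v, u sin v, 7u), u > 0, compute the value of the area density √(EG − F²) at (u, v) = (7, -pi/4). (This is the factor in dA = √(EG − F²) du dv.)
√(EG − F²)|_{(7, -pi/4)} = 35*sqrt(2)

E = 50, F = 0, G = u^2, so EG − F² = 50*u^2. Taking the positive square root: √(EG − F²) = 5*sqrt(2)*Abs(u). At (u, v) = (7, -pi/4): 35*sqrt(2).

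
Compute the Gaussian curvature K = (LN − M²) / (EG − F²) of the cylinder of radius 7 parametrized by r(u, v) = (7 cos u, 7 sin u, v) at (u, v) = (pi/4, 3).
K = 0

Coefficients of the first fundamental form: E = 49, F = 0, G = 1.
Coefficients of the second fundamental form: L = -7, M = 0, N = 0.
Assemble K = (LN − M²)/(EG − F²) = 0. At (u, v) = (pi/4, 3): K = 0.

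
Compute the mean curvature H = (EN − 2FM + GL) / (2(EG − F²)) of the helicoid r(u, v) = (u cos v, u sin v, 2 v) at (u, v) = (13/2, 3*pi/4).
H = 0

With E = 1, F = 0, G = u^2 + 4, L = 0, M = -2/sqrt(u^2 + 4), N = 0, assemble
  H = (EN − 2FM + GL) / (2(EG − F²)) = 0.
At (u, v) = (13/2, 3*pi/4): H = 0.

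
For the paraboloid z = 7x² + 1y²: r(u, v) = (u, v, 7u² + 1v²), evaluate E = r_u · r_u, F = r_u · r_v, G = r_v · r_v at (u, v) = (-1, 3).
E = 197;  F = -84;  G = 37

Partials: r_u = (1, 0, 14*u), r_v = (0, 1, 2*v). As functions of (u, v):
  E = r_u · r_u = 196*u^2 + 1,
  F = r_u · r_v = 28*u*v,
  G = r_v · r_v = 4*v^2 + 1.
Evaluating at (u, v) = (-1, 3): E = 197, F = -84, G = 37.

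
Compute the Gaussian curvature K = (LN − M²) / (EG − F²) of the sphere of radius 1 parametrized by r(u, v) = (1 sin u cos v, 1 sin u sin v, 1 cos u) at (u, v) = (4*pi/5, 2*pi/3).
K = 1

Coefficients of the first fundamental form: E = 1, F = 0, G = sin(u)^2.
Coefficients of the second fundamental form: L = -sin(u)/Abs(sin(u)), M = 0, N = -sin(u)^3/Abs(sin(u)).
Assemble K = (LN − M²)/(EG − F²) = 1. At (u, v) = (4*pi/5, 2*pi/3): K = 1.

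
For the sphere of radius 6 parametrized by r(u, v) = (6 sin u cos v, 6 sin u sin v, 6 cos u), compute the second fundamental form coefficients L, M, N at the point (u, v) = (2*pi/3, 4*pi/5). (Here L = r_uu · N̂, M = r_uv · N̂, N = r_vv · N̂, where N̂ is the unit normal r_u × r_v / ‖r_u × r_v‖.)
L = -6;  M = 0;  N = -9/2

Compute the unit normal N̂(u, v) = (sin(u)^2*cos(v)/Abs(sin(u)), sin(u)^2*sin(v)/Abs(sin(u)), sin(2*u)/(2*Abs(sin(u)))), and the second partials r_uu, r_uv, r_vv. Take dot products:
  L(u, v) = r_uu · N̂ = -6*sin(u)/Abs(sin(u)),
  M(u, v) = r_uv · N̂ = 0,
  N(u, v) = r_vv · N̂ = -6*sin(u)^3/Abs(sin(u)).
Evaluating at (u, v) = (2*pi/3, 4*pi/5):
  L = -6, M = 0, N = -9/2.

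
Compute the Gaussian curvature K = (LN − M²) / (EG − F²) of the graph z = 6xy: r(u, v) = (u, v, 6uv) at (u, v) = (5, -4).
K = -36/2181529

Coefficients of the first fundamental form: E = 36*v^2 + 1, F = 36*u*v, G = 36*u^2 + 1.
Coefficients of the second fundamental form: L = 0, M = 6/sqrt(36*u^2 + 36*v^2 + 1), N = 0.
Assemble K = (LN − M²)/(EG − F²) = -36/(1296*u^4 + 2592*u^2*v^2 + 72*u^2 + 1296*v^4 + 72*v^2 + 1). At (u, v) = (5, -4): K = -36/2181529.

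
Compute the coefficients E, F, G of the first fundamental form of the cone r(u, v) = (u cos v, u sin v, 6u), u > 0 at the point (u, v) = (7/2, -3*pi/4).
E = 37;  F = 0;  G = 49/4

Partials: r_u = (cos(v), sin(v), 6), r_v = (-u*sin(v), u*cos(v), 0). As functions of (u, v):
  E = r_u · r_u = 37,
  F = r_u · r_v = 0,
  G = r_v · r_v = u^2.
Evaluating at (u, v) = (7/2, -3*pi/4): E = 37, F = 0, G = 49/4.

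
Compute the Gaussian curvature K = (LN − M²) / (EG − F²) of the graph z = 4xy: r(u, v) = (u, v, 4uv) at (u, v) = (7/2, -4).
K = -16/205209

Coefficients of the first fundamental form: E = 16*v^2 + 1, F = 16*u*v, G = 16*u^2 + 1.
Coefficients of the second fundamental form: L = 0, M = 4/sqrt(16*u^2 + 16*v^2 + 1), N = 0.
Assemble K = (LN − M²)/(EG − F²) = -16/(256*u^4 + 512*u^2*v^2 + 32*u^2 + 256*v^4 + 32*v^2 + 1). At (u, v) = (7/2, -4): K = -16/205209.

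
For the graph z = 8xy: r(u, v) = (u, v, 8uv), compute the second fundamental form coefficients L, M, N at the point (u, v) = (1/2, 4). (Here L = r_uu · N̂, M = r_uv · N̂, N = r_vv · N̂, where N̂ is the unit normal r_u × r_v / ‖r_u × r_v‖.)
L = 0;  M = 8*sqrt(1041)/1041;  N = 0

Compute the unit normal N̂(u, v) = (-8*v/sqrt(64*u^2 + 64*v^2 + 1), -8*u/sqrt(64*u^2 + 64*v^2 + 1), 1/sqrt(64*u^2 + 64*v^2 + 1)), and the second partials r_uu, r_uv, r_vv. Take dot products:
  L(u, v) = r_uu · N̂ = 0,
  M(u, v) = r_uv · N̂ = 8/sqrt(64*u^2 + 64*v^2 + 1),
  N(u, v) = r_vv · N̂ = 0.
Evaluating at (u, v) = (1/2, 4):
  L = 0, M = 8*sqrt(1041)/1041, N = 0.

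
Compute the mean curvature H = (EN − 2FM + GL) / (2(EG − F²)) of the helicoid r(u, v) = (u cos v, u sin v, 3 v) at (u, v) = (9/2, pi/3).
H = 0

With E = 1, F = 0, G = u^2 + 9, L = 0, M = -3/sqrt(u^2 + 9), N = 0, assemble
  H = (EN − 2FM + GL) / (2(EG − F²)) = 0.
At (u, v) = (9/2, pi/3): H = 0.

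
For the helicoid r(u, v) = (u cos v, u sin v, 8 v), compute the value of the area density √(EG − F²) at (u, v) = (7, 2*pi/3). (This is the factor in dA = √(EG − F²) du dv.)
√(EG − F²)|_{(7, 2*pi/3)} = sqrt(113)

E = 1, F = 0, G = u^2 + 64, so EG − F² = u^2 + 64. Taking the positive square root: √(EG − F²) = sqrt(u^2 + 64). At (u, v) = (7, 2*pi/3): sqrt(113).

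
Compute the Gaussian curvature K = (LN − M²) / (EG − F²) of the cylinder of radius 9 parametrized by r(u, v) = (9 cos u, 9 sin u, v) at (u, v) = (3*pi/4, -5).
K = 0

Coefficients of the first fundamental form: E = 81, F = 0, G = 1.
Coefficients of the second fundamental form: L = -9, M = 0, N = 0.
Assemble K = (LN − M²)/(EG − F²) = 0. At (u, v) = (3*pi/4, -5): K = 0.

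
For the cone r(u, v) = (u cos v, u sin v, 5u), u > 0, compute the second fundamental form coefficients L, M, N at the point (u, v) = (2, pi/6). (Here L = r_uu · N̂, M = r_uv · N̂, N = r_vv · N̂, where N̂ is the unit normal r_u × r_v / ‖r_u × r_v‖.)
L = 0;  M = 0;  N = 5*sqrt(26)/13

Compute the unit normal N̂(u, v) = (-5*sqrt(26)*u*cos(v)/(26*Abs(u)), -5*sqrt(26)*u*sin(v)/(26*Abs(u)), sqrt(26)*u/(26*Abs(u))), and the second partials r_uu, r_uv, r_vv. Take dot products:
  L(u, v) = r_uu · N̂ = 0,
  M(u, v) = r_uv · N̂ = 0,
  N(u, v) = r_vv · N̂ = 5*sqrt(26)*u^2/(26*Abs(u)).
Evaluating at (u, v) = (2, pi/6):
  L = 0, M = 0, N = 5*sqrt(26)/13.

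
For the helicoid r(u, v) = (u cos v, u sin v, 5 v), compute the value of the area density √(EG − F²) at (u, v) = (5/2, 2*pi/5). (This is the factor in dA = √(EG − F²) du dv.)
√(EG − F²)|_{(5/2, 2*pi/5)} = 5*sqrt(5)/2

E = 1, F = 0, G = u^2 + 25, so EG − F² = u^2 + 25. Taking the positive square root: √(EG − F²) = sqrt(u^2 + 25). At (u, v) = (5/2, 2*pi/5): 5*sqrt(5)/2.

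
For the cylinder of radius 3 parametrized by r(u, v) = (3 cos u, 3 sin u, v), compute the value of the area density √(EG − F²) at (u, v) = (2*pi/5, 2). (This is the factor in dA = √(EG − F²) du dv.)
√(EG − F²)|_{(2*pi/5, 2)} = 3

E = 9, F = 0, G = 1, so EG − F² = 9. Taking the positive square root: √(EG − F²) = 3. At (u, v) = (2*pi/5, 2): 3.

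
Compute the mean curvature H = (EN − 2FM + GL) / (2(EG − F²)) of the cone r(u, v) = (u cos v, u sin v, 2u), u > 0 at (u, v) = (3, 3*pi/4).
H = sqrt(5)/15

With E = 5, F = 0, G = u^2, L = 0, M = 0, N = 2*sqrt(5)*u^2/(5*Abs(u)), assemble
  H = (EN − 2FM + GL) / (2(EG − F²)) = sqrt(5)/(5*Abs(u)).
At (u, v) = (3, 3*pi/4): H = sqrt(5)/15.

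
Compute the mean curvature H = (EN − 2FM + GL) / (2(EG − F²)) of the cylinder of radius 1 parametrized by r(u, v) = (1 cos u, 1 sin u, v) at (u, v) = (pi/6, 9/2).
H = -1/2

With E = 1, F = 0, G = 1, L = -1, M = 0, N = 0, assemble
  H = (EN − 2FM + GL) / (2(EG − F²)) = -1/2.
At (u, v) = (pi/6, 9/2): H = -1/2.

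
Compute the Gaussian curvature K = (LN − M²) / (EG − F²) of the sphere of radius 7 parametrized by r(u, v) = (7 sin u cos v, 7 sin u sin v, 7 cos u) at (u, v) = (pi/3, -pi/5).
K = 1/49

Coefficients of the first fundamental form: E = 49, F = 0, G = 49*sin(u)^2.
Coefficients of the second fundamental form: L = -7*sin(u)/Abs(sin(u)), M = 0, N = -7*sin(u)^3/Abs(sin(u)).
Assemble K = (LN − M²)/(EG − F²) = 1/49. At (u, v) = (pi/3, -pi/5): K = 1/49.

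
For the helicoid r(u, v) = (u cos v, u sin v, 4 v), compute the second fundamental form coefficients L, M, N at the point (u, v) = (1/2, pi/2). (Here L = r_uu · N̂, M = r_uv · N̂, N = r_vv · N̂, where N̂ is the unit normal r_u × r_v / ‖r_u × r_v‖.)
L = 0;  M = -8*sqrt(65)/65;  N = 0

Compute the unit normal N̂(u, v) = (4*sin(v)/sqrt(u^2 + 16), -4*cos(v)/sqrt(u^2 + 16), u/sqrt(u^2 + 16)), and the second partials r_uu, r_uv, r_vv. Take dot products:
  L(u, v) = r_uu · N̂ = 0,
  M(u, v) = r_uv · N̂ = -4/sqrt(u^2 + 16),
  N(u, v) = r_vv · N̂ = 0.
Evaluating at (u, v) = (1/2, pi/2):
  L = 0, M = -8*sqrt(65)/65, N = 0.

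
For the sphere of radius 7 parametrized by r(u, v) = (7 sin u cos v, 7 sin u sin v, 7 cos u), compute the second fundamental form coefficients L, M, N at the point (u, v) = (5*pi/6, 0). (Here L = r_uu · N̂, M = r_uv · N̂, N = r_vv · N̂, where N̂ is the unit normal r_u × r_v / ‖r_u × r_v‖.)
L = -7;  M = 0;  N = -7/4

Compute the unit normal N̂(u, v) = (sin(u)^2*cos(v)/Abs(sin(u)), sin(u)^2*sin(v)/Abs(sin(u)), sin(2*u)/(2*Abs(sin(u)))), and the second partials r_uu, r_uv, r_vv. Take dot products:
  L(u, v) = r_uu · N̂ = -7*sin(u)/Abs(sin(u)),
  M(u, v) = r_uv · N̂ = 0,
  N(u, v) = r_vv · N̂ = -7*sin(u)^3/Abs(sin(u)).
Evaluating at (u, v) = (5*pi/6, 0):
  L = -7, M = 0, N = -7/4.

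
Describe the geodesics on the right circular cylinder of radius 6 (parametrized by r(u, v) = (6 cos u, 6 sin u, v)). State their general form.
The cylinder is flat (K = 0) and locally isometric to the plane via the development (u, v) ↦ (6 u, v). Geodesics are the pre-images of straight lines: circles (v constant), vertical lines (u constant), and helices (v = c · u + d) for constants c, d.

A right cylinder has E = 6², F = 0, G = 1, so EG − F² = 6², and L = −6, M = N = 0, giving K = (LN − M²)/(EG − F²) = 0 everywhere. A flat surface is locally isometric to the Euclidean plane via the map (u, v) ↦ (6 u, v). Straight lines in the (x̃, ỹ) plane pull back to: (a) horizontal circles (v = const), (b) vertical generators (u = const), and (c) helices (6 u tan θ = v, i.e. v = c · u + d).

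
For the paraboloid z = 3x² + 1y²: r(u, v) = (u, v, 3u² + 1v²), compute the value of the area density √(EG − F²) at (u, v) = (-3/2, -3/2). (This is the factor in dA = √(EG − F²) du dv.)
√(EG − F²)|_{(-3/2, -3/2)} = sqrt(91)

E = 36*u^2 + 1, F = 12*u*v, G = 4*v^2 + 1, so EG − F² = 36*u^2 + 4*v^2 + 1. Taking the positive square root: √(EG − F²) = sqrt(36*u^2 + 4*v^2 + 1). At (u, v) = (-3/2, -3/2): sqrt(91).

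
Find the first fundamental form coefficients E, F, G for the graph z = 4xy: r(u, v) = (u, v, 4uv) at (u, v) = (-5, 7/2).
E = 197;  F = -280;  G = 401

Partials: r_u = (1, 0, 4*v), r_v = (0, 1, 4*u). As functions of (u, v):
  E = r_u · r_u = 16*v^2 + 1,
  F = r_u · r_v = 16*u*v,
  G = r_v · r_v = 16*u^2 + 1.
Evaluating at (u, v) = (-5, 7/2): E = 197, F = -280, G = 401.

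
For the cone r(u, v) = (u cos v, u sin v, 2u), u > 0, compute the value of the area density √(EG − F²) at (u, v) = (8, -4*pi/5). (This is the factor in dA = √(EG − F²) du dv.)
√(EG − F²)|_{(8, -4*pi/5)} = 8*sqrt(5)

E = 5, F = 0, G = u^2, so EG − F² = 5*u^2. Taking the positive square root: √(EG − F²) = sqrt(5)*Abs(u). At (u, v) = (8, -4*pi/5): 8*sqrt(5).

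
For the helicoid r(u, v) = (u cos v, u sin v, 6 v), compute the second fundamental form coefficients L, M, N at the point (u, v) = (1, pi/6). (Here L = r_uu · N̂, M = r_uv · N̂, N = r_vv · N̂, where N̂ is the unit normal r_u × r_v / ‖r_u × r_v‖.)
L = 0;  M = -6*sqrt(37)/37;  N = 0

Compute the unit normal N̂(u, v) = (6*sin(v)/sqrt(u^2 + 36), -6*cos(v)/sqrt(u^2 + 36), u/sqrt(u^2 + 36)), and the second partials r_uu, r_uv, r_vv. Take dot products:
  L(u, v) = r_uu · N̂ = 0,
  M(u, v) = r_uv · N̂ = -6/sqrt(u^2 + 36),
  N(u, v) = r_vv · N̂ = 0.
Evaluating at (u, v) = (1, pi/6):
  L = 0, M = -6*sqrt(37)/37, N = 0.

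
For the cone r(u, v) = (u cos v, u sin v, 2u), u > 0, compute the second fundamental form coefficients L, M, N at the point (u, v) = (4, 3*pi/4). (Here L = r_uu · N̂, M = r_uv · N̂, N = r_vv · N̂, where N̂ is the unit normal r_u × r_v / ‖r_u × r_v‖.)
L = 0;  M = 0;  N = 8*sqrt(5)/5

Compute the unit normal N̂(u, v) = (-2*sqrt(5)*u*cos(v)/(5*Abs(u)), -2*sqrt(5)*u*sin(v)/(5*Abs(u)), sqrt(5)*u/(5*Abs(u))), and the second partials r_uu, r_uv, r_vv. Take dot products:
  L(u, v) = r_uu · N̂ = 0,
  M(u, v) = r_uv · N̂ = 0,
  N(u, v) = r_vv · N̂ = 2*sqrt(5)*u^2/(5*Abs(u)).
Evaluating at (u, v) = (4, 3*pi/4):
  L = 0, M = 0, N = 8*sqrt(5)/5.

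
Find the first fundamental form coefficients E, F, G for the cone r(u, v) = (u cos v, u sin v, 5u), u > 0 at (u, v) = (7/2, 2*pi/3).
E = 26;  F = 0;  G = 49/4

Partials: r_u = (cos(v), sin(v), 5), r_v = (-u*sin(v), u*cos(v), 0). As functions of (u, v):
  E = r_u · r_u = 26,
  F = r_u · r_v = 0,
  G = r_v · r_v = u^2.
Evaluating at (u, v) = (7/2, 2*pi/3): E = 26, F = 0, G = 49/4.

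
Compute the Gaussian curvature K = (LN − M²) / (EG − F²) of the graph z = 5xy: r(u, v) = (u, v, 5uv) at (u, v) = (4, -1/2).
K = -400/2653641

Coefficients of the first fundamental form: E = 25*v^2 + 1, F = 25*u*v, G = 25*u^2 + 1.
Coefficients of the second fundamental form: L = 0, M = 5/sqrt(25*u^2 + 25*v^2 + 1), N = 0.
Assemble K = (LN − M²)/(EG − F²) = -25/(625*u^4 + 1250*u^2*v^2 + 50*u^2 + 625*v^4 + 50*v^2 + 1). At (u, v) = (4, -1/2): K = -400/2653641.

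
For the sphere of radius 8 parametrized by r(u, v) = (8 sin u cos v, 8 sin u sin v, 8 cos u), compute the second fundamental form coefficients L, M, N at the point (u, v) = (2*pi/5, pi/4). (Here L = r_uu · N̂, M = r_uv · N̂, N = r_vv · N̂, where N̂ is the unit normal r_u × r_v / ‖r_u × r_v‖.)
L = -8;  M = 0;  N = -5 - sqrt(5)

Compute the unit normal N̂(u, v) = (sin(u)^2*cos(v)/Abs(sin(u)), sin(u)^2*sin(v)/Abs(sin(u)), sin(2*u)/(2*Abs(sin(u)))), and the second partials r_uu, r_uv, r_vv. Take dot products:
  L(u, v) = r_uu · N̂ = -8*sin(u)/Abs(sin(u)),
  M(u, v) = r_uv · N̂ = 0,
  N(u, v) = r_vv · N̂ = -8*sin(u)^3/Abs(sin(u)).
Evaluating at (u, v) = (2*pi/5, pi/4):
  L = -8, M = 0, N = -5 - sqrt(5).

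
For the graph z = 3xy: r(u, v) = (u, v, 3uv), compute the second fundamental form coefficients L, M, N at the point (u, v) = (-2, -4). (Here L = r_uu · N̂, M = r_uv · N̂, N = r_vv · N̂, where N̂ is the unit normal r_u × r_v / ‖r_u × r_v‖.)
L = 0;  M = 3*sqrt(181)/181;  N = 0

Compute the unit normal N̂(u, v) = (-3*v/sqrt(9*u^2 + 9*v^2 + 1), -3*u/sqrt(9*u^2 + 9*v^2 + 1), 1/sqrt(9*u^2 + 9*v^2 + 1)), and the second partials r_uu, r_uv, r_vv. Take dot products:
  L(u, v) = r_uu · N̂ = 0,
  M(u, v) = r_uv · N̂ = 3/sqrt(9*u^2 + 9*v^2 + 1),
  N(u, v) = r_vv · N̂ = 0.
Evaluating at (u, v) = (-2, -4):
  L = 0, M = 3*sqrt(181)/181, N = 0.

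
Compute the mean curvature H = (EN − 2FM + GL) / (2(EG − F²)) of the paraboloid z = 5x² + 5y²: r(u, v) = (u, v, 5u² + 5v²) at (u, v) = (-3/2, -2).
H = 3135*sqrt(626)/391876

With E = 100*u^2 + 1, F = 100*u*v, G = 100*v^2 + 1, L = 10/sqrt(100*u^2 + 100*v^2 + 1), M = 0, N = 10/sqrt(100*u^2 + 100*v^2 + 1), assemble
  H = (EN − 2FM + GL) / (2(EG − F²)) = 10*(50*u^2 + 50*v^2 + 1)/(100*u^2 + 100*v^2 + 1)^(3/2).
At (u, v) = (-3/2, -2): H = 3135*sqrt(626)/391876.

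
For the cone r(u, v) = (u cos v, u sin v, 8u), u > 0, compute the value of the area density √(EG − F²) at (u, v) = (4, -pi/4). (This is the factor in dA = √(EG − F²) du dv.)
√(EG − F²)|_{(4, -pi/4)} = 4*sqrt(65)

E = 65, F = 0, G = u^2, so EG − F² = 65*u^2. Taking the positive square root: √(EG − F²) = sqrt(65)*Abs(u). At (u, v) = (4, -pi/4): 4*sqrt(65).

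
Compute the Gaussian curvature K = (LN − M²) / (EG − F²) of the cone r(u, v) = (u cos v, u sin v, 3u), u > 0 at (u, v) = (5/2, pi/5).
K = 0

Coefficients of the first fundamental form: E = 10, F = 0, G = u^2.
Coefficients of the second fundamental form: L = 0, M = 0, N = 3*sqrt(10)*u^2/(10*Abs(u)).
Assemble K = (LN − M²)/(EG − F²) = 0. At (u, v) = (5/2, pi/5): K = 0.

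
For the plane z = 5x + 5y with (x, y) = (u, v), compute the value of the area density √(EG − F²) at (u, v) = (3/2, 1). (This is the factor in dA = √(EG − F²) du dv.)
√(EG − F²)|_{(3/2, 1)} = sqrt(51)

E = 26, F = 25, G = 26, so EG − F² = 51. Taking the positive square root: √(EG − F²) = sqrt(51). At (u, v) = (3/2, 1): sqrt(51).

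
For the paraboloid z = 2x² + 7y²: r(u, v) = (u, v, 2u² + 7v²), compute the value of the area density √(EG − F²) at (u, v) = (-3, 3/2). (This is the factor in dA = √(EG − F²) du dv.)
√(EG − F²)|_{(-3, 3/2)} = sqrt(586)

E = 16*u^2 + 1, F = 56*u*v, G = 196*v^2 + 1, so EG − F² = 16*u^2 + 196*v^2 + 1. Taking the positive square root: √(EG − F²) = sqrt(16*u^2 + 196*v^2 + 1). At (u, v) = (-3, 3/2): sqrt(586).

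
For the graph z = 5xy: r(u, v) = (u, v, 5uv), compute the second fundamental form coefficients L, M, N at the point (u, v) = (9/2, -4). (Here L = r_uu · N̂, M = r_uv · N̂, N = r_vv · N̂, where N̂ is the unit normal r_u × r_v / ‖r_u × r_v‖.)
L = 0;  M = 10*sqrt(3629)/3629;  N = 0

Compute the unit normal N̂(u, v) = (-5*v/sqrt(25*u^2 + 25*v^2 + 1), -5*u/sqrt(25*u^2 + 25*v^2 + 1), 1/sqrt(25*u^2 + 25*v^2 + 1)), and the second partials r_uu, r_uv, r_vv. Take dot products:
  L(u, v) = r_uu · N̂ = 0,
  M(u, v) = r_uv · N̂ = 5/sqrt(25*u^2 + 25*v^2 + 1),
  N(u, v) = r_vv · N̂ = 0.
Evaluating at (u, v) = (9/2, -4):
  L = 0, M = 10*sqrt(3629)/3629, N = 0.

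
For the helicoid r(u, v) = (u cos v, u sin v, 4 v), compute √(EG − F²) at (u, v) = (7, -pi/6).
√(EG − F²)|_{(7, -pi/6)} = sqrt(65)

E = 1, F = 0, G = u^2 + 16; EG − F² = u^2 + 16; √(EG − F²) = sqrt(u^2 + 16). At the given point: sqrt(65).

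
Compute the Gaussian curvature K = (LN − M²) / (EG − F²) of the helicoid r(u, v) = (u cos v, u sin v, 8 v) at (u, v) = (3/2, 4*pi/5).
K = -1024/70225

Coefficients of the first fundamental form: E = 1, F = 0, G = u^2 + 64.
Coefficients of the second fundamental form: L = 0, M = -8/sqrt(u^2 + 64), N = 0.
Assemble K = (LN − M²)/(EG − F²) = -64/(u^2 + 64)^2. At (u, v) = (3/2, 4*pi/5): K = -1024/70225.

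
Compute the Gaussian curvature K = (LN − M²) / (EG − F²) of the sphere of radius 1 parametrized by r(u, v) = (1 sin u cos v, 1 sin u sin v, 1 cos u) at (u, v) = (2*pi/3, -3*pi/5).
K = 1

Coefficients of the first fundamental form: E = 1, F = 0, G = sin(u)^2.
Coefficients of the second fundamental form: L = -sin(u)/Abs(sin(u)), M = 0, N = -sin(u)^3/Abs(sin(u)).
Assemble K = (LN − M²)/(EG − F²) = 1. At (u, v) = (2*pi/3, -3*pi/5): K = 1.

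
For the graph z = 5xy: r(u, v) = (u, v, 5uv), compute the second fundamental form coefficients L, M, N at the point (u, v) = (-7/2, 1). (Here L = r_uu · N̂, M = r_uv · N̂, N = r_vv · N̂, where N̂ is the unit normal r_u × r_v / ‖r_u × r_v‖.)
L = 0;  M = 10*sqrt(1329)/1329;  N = 0

Compute the unit normal N̂(u, v) = (-5*v/sqrt(25*u^2 + 25*v^2 + 1), -5*u/sqrt(25*u^2 + 25*v^2 + 1), 1/sqrt(25*u^2 + 25*v^2 + 1)), and the second partials r_uu, r_uv, r_vv. Take dot products:
  L(u, v) = r_uu · N̂ = 0,
  M(u, v) = r_uv · N̂ = 5/sqrt(25*u^2 + 25*v^2 + 1),
  N(u, v) = r_vv · N̂ = 0.
Evaluating at (u, v) = (-7/2, 1):
  L = 0, M = 10*sqrt(1329)/1329, N = 0.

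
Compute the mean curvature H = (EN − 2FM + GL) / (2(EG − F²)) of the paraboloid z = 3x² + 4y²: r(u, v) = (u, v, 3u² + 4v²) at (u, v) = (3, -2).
H = 2071*sqrt(581)/337561

With E = 36*u^2 + 1, F = 48*u*v, G = 64*v^2 + 1, L = 6/sqrt(36*u^2 + 64*v^2 + 1), M = 0, N = 8/sqrt(36*u^2 + 64*v^2 + 1), assemble
  H = (EN − 2FM + GL) / (2(EG − F²)) = (144*u^2 + 192*v^2 + 7)/(36*u^2 + 64*v^2 + 1)^(3/2).
At (u, v) = (3, -2): H = 2071*sqrt(581)/337561.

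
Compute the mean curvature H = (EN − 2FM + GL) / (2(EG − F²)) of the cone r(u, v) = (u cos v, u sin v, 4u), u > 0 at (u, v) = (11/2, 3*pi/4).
H = 4*sqrt(17)/187

With E = 17, F = 0, G = u^2, L = 0, M = 0, N = 4*sqrt(17)*u^2/(17*Abs(u)), assemble
  H = (EN − 2FM + GL) / (2(EG − F²)) = 2*sqrt(17)/(17*Abs(u)).
At (u, v) = (11/2, 3*pi/4): H = 4*sqrt(17)/187.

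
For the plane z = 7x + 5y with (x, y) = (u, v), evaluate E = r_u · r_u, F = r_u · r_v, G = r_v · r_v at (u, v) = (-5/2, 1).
E = 50;  F = 35;  G = 26

Partials: r_u = (1, 0, 7), r_v = (0, 1, 5). As functions of (u, v):
  E = r_u · r_u = 50,
  F = r_u · r_v = 35,
  G = r_v · r_v = 26.
Evaluating at (u, v) = (-5/2, 1): E = 50, F = 35, G = 26.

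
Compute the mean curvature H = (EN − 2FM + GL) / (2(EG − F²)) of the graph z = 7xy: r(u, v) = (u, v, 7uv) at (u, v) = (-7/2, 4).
H = 38416*sqrt(5541)/30702681

With E = 49*v^2 + 1, F = 49*u*v, G = 49*u^2 + 1, L = 0, M = 7/sqrt(49*u^2 + 49*v^2 + 1), N = 0, assemble
  H = (EN − 2FM + GL) / (2(EG − F²)) = -343*u*v/(49*u^2 + 49*v^2 + 1)^(3/2).
At (u, v) = (-7/2, 4): H = 38416*sqrt(5541)/30702681.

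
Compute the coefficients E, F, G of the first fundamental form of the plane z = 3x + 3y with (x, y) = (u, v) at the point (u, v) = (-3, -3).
E = 10;  F = 9;  G = 10

Partials: r_u = (1, 0, 3), r_v = (0, 1, 3). As functions of (u, v):
  E = r_u · r_u = 10,
  F = r_u · r_v = 9,
  G = r_v · r_v = 10.
Evaluating at (u, v) = (-3, -3): E = 10, F = 9, G = 10.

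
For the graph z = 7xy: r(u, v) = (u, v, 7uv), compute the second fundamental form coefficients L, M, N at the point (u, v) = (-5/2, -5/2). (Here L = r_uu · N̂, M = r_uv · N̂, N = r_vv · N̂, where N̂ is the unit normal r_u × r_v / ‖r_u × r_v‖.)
L = 0;  M = 7*sqrt(2454)/1227;  N = 0

Compute the unit normal N̂(u, v) = (-7*v/sqrt(49*u^2 + 49*v^2 + 1), -7*u/sqrt(49*u^2 + 49*v^2 + 1), 1/sqrt(49*u^2 + 49*v^2 + 1)), and the second partials r_uu, r_uv, r_vv. Take dot products:
  L(u, v) = r_uu · N̂ = 0,
  M(u, v) = r_uv · N̂ = 7/sqrt(49*u^2 + 49*v^2 + 1),
  N(u, v) = r_vv · N̂ = 0.
Evaluating at (u, v) = (-5/2, -5/2):
  L = 0, M = 7*sqrt(2454)/1227, N = 0.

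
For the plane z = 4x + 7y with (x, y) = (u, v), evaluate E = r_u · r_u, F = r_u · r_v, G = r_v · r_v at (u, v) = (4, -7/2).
E = 17;  F = 28;  G = 50

Partials: r_u = (1, 0, 4), r_v = (0, 1, 7). As functions of (u, v):
  E = r_u · r_u = 17,
  F = r_u · r_v = 28,
  G = r_v · r_v = 50.
Evaluating at (u, v) = (4, -7/2): E = 17, F = 28, G = 50.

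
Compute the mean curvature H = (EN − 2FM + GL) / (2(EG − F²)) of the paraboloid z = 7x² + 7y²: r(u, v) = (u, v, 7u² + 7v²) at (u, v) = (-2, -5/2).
H = 14077*sqrt(2010)/4040100

With E = 196*u^2 + 1, F = 196*u*v, G = 196*v^2 + 1, L = 14/sqrt(196*u^2 + 196*v^2 + 1), M = 0, N = 14/sqrt(196*u^2 + 196*v^2 + 1), assemble
  H = (EN − 2FM + GL) / (2(EG − F²)) = 14*(98*u^2 + 98*v^2 + 1)/(196*u^2 + 196*v^2 + 1)^(3/2).
At (u, v) = (-2, -5/2): H = 14077*sqrt(2010)/4040100.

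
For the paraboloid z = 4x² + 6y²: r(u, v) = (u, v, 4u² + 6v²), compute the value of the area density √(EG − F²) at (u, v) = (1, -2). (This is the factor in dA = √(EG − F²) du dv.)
√(EG − F²)|_{(1, -2)} = sqrt(641)

E = 64*u^2 + 1, F = 96*u*v, G = 144*v^2 + 1, so EG − F² = 64*u^2 + 144*v^2 + 1. Taking the positive square root: √(EG − F²) = sqrt(64*u^2 + 144*v^2 + 1). At (u, v) = (1, -2): sqrt(641).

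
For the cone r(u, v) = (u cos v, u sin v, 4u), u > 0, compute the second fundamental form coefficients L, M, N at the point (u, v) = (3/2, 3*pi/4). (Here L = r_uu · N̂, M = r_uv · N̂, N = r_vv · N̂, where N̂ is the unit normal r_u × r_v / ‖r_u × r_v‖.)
L = 0;  M = 0;  N = 6*sqrt(17)/17

Compute the unit normal N̂(u, v) = (-4*sqrt(17)*u*cos(v)/(17*Abs(u)), -4*sqrt(17)*u*sin(v)/(17*Abs(u)), sqrt(17)*u/(17*Abs(u))), and the second partials r_uu, r_uv, r_vv. Take dot products:
  L(u, v) = r_uu · N̂ = 0,
  M(u, v) = r_uv · N̂ = 0,
  N(u, v) = r_vv · N̂ = 4*sqrt(17)*u^2/(17*Abs(u)).
Evaluating at (u, v) = (3/2, 3*pi/4):
  L = 0, M = 0, N = 6*sqrt(17)/17.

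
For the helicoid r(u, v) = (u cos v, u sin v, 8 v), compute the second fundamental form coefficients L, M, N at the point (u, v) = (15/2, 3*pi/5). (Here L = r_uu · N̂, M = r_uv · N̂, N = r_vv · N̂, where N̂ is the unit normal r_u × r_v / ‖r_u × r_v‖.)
L = 0;  M = -16*sqrt(481)/481;  N = 0

Compute the unit normal N̂(u, v) = (8*sin(v)/sqrt(u^2 + 64), -8*cos(v)/sqrt(u^2 + 64), u/sqrt(u^2 + 64)), and the second partials r_uu, r_uv, r_vv. Take dot products:
  L(u, v) = r_uu · N̂ = 0,
  M(u, v) = r_uv · N̂ = -8/sqrt(u^2 + 64),
  N(u, v) = r_vv · N̂ = 0.
Evaluating at (u, v) = (15/2, 3*pi/5):
  L = 0, M = -16*sqrt(481)/481, N = 0.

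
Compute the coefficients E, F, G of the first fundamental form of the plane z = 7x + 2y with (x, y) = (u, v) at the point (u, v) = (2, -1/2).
E = 50;  F = 14;  G = 5

Partials: r_u = (1, 0, 7), r_v = (0, 1, 2). As functions of (u, v):
  E = r_u · r_u = 50,
  F = r_u · r_v = 14,
  G = r_v · r_v = 5.
Evaluating at (u, v) = (2, -1/2): E = 50, F = 14, G = 5.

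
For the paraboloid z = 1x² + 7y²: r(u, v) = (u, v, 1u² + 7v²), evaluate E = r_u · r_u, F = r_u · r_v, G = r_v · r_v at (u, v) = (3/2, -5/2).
E = 10;  F = -105;  G = 1226

Partials: r_u = (1, 0, 2*u), r_v = (0, 1, 14*v). As functions of (u, v):
  E = r_u · r_u = 4*u^2 + 1,
  F = r_u · r_v = 28*u*v,
  G = r_v · r_v = 196*v^2 + 1.
Evaluating at (u, v) = (3/2, -5/2): E = 10, F = -105, G = 1226.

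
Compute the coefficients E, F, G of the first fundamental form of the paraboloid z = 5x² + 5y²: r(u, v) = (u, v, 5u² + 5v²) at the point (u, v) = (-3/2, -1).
E = 226;  F = 150;  G = 101

Partials: r_u = (1, 0, 10*u), r_v = (0, 1, 10*v). As functions of (u, v):
  E = r_u · r_u = 100*u^2 + 1,
  F = r_u · r_v = 100*u*v,
  G = r_v · r_v = 100*v^2 + 1.
Evaluating at (u, v) = (-3/2, -1): E = 226, F = 150, G = 101.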